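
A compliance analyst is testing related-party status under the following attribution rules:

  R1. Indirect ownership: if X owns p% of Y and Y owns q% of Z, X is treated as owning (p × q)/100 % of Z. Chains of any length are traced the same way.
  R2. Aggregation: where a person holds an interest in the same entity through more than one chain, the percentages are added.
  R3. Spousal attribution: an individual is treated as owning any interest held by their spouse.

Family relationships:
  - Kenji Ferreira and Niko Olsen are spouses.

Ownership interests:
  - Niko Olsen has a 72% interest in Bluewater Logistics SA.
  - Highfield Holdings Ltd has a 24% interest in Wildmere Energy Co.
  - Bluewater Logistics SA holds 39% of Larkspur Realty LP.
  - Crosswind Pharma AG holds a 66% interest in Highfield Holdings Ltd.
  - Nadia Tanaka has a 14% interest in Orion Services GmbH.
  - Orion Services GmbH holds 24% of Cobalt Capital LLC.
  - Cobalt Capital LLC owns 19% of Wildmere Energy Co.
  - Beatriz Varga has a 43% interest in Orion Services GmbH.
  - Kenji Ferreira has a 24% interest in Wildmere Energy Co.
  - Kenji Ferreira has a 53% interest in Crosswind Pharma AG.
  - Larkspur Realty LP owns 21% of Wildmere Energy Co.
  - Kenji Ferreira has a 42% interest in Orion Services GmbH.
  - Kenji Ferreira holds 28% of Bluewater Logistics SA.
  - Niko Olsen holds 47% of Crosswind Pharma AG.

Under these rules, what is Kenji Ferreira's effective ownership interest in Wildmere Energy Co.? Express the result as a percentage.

By spousal attribution (R3), Kenji Ferreira is treated as also owning Niko Olsen's interest in Bluewater Logistics SA, giving 28% + 72% = 100%.
By spousal attribution (R3), Kenji Ferreira is treated as also owning Niko Olsen's interest in Crosswind Pharma AG, giving 53% + 47% = 100%.
Chain via Orion Services GmbH → Cobalt Capital LLC (R1): 42% × 24% × 19% = 1.9152% of Wildmere Energy Co.
Chain via Bluewater Logistics SA → Larkspur Realty LP (R1): 100% × 39% × 21% = 8.19% of Wildmere Energy Co.
Chain via Crosswind Pharma AG → Highfield Holdings Ltd (R1): 100% × 66% × 24% = 15.84% of Wildmere Energy Co.
Direct interest in Wildmere Energy Co: 24%.
Aggregating (R2): 1.9152% + 8.19% + 15.84% + 24% = 49.9452%.

49.9452%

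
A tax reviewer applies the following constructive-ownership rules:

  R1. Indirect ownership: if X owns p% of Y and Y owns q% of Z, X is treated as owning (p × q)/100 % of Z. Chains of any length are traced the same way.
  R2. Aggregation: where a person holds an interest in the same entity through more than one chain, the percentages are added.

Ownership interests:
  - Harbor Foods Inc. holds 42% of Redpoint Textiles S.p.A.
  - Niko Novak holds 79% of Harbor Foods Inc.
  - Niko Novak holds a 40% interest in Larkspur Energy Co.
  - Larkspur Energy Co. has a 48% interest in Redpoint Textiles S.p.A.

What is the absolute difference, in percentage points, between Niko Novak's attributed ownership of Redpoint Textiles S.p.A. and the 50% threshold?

2.38

Chain via Harbor Foods Inc. (R1): 79% × 42% = 33.18% of Redpoint Textiles S.p.A.
Chain via Larkspur Energy Co. (R1): 40% × 48% = 19.2% of Redpoint Textiles S.p.A.
Aggregating (R2): 33.18% + 19.2% = 52.38%.
52.38% exceeds the 50% threshold by 2.38 percentage points.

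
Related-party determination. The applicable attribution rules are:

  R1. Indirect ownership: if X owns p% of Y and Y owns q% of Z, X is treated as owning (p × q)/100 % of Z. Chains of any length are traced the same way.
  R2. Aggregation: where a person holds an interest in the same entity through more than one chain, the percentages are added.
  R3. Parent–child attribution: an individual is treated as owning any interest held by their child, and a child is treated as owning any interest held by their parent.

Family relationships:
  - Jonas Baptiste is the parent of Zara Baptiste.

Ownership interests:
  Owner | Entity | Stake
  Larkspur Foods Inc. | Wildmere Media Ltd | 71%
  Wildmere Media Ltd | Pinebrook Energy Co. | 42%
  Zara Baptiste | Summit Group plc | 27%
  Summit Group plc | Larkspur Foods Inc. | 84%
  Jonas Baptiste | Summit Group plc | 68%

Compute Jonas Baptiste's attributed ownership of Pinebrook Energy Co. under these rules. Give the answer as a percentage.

By parent–child attribution (R3), Jonas Baptiste is treated as also owning Zara Baptiste's interest in Summit Group plc, giving 68% + 27% = 95%.
Chain via Summit Group plc → Larkspur Foods Inc. → Wildmere Media Ltd (R1): 95% × 84% × 71% × 42% = 23.79636% of Pinebrook Energy Co.

23.79636%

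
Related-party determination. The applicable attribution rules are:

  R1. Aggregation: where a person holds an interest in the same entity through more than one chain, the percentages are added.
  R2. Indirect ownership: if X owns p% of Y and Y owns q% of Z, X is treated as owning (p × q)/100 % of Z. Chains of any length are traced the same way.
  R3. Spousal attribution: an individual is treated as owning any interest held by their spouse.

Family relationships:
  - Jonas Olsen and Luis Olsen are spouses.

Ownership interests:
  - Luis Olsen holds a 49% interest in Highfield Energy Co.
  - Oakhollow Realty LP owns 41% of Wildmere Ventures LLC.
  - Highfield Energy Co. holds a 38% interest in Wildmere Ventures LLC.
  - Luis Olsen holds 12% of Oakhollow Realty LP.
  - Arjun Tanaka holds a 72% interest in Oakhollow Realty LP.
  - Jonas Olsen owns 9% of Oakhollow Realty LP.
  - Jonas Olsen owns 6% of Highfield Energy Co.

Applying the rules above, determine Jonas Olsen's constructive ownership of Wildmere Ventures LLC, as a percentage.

By spousal attribution (R3), Jonas Olsen is treated as also owning Luis Olsen's interest in Oakhollow Realty LP, giving 9% + 12% = 21%.
By spousal attribution (R3), Jonas Olsen is treated as also owning Luis Olsen's interest in Highfield Energy Co, giving 6% + 49% = 55%.
Chain via Oakhollow Realty LP (R2): 21% × 41% = 8.61% of Wildmere Ventures LLC.
Chain via Highfield Energy Co. (R2): 55% × 38% = 20.9% of Wildmere Ventures LLC.
Aggregating (R1): 8.61% + 20.9% = 29.51%.

29.51%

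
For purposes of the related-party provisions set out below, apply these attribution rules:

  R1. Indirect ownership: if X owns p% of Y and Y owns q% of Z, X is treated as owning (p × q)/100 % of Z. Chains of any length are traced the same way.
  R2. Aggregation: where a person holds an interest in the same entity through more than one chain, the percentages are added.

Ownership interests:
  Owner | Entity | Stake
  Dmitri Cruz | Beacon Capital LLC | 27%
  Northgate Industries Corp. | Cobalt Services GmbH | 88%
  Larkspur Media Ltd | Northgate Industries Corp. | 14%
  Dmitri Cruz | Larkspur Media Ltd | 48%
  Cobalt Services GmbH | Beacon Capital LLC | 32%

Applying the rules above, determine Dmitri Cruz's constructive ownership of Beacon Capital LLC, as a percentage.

Chain via Larkspur Media Ltd → Northgate Industries Corp. → Cobalt Services GmbH (R1): 48% × 14% × 88% × 32% = 1.892352% of Beacon Capital LLC.
Direct interest in Beacon Capital LLC: 27%.
Aggregating (R2): 1.892352% + 27% = 28.892352%.

28.892352%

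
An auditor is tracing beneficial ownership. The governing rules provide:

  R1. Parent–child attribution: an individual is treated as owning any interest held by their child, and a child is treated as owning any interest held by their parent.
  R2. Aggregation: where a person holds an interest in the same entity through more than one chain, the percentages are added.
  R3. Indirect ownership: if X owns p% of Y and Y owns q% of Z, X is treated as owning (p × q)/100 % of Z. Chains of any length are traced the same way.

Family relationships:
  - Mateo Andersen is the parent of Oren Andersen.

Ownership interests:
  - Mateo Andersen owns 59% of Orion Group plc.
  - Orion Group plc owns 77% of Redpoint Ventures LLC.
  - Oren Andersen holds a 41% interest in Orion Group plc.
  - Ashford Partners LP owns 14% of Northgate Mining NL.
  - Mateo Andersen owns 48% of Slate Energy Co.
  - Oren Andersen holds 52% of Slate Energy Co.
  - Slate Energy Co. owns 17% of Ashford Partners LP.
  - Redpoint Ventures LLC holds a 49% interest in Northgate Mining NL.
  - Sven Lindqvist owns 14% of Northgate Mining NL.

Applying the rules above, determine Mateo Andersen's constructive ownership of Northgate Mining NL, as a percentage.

By parent–child attribution (R1), Mateo Andersen is treated as also owning Oren Andersen's interest in Orion Group plc, giving 59% + 41% = 100%.
By parent–child attribution (R1), Mateo Andersen is treated as also owning Oren Andersen's interest in Slate Energy Co, giving 48% + 52% = 100%.
Chain via Orion Group plc → Redpoint Ventures LLC (R3): 100% × 77% × 49% = 37.73% of Northgate Mining NL.
Chain via Slate Energy Co. → Ashford Partners LP (R3): 100% × 17% × 14% = 2.38% of Northgate Mining NL.
Aggregating (R2): 37.73% + 2.38% = 40.11%.

40.11%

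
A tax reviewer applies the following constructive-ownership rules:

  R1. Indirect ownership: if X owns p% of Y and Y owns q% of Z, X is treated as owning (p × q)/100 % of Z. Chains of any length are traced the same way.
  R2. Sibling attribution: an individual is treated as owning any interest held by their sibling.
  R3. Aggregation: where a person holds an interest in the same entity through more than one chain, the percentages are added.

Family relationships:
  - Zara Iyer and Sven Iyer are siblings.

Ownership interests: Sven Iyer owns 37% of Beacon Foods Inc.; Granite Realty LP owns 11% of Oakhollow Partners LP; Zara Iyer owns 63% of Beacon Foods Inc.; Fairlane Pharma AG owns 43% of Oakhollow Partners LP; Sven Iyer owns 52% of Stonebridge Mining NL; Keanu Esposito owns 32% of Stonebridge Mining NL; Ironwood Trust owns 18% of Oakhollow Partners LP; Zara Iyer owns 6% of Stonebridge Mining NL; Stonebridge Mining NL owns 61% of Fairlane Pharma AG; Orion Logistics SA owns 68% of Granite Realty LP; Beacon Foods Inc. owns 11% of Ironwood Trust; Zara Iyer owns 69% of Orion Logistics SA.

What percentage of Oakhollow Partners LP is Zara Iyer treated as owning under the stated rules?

22.3546%

By sibling attribution (R2), Zara Iyer is treated as also owning Sven Iyer's interest in Beacon Foods Inc, giving 63% + 37% = 100%.
By sibling attribution (R2), Zara Iyer is treated as also owning Sven Iyer's interest in Stonebridge Mining NL, giving 6% + 52% = 58%.
Chain via Orion Logistics SA → Granite Realty LP (R1): 69% × 68% × 11% = 5.1612% of Oakhollow Partners LP.
Chain via Beacon Foods Inc. → Ironwood Trust (R1): 100% × 11% × 18% = 1.98% of Oakhollow Partners LP.
Chain via Stonebridge Mining NL → Fairlane Pharma AG (R1): 58% × 61% × 43% = 15.2134% of Oakhollow Partners LP.
Aggregating (R3): 5.1612% + 1.98% + 15.2134% = 22.3546%.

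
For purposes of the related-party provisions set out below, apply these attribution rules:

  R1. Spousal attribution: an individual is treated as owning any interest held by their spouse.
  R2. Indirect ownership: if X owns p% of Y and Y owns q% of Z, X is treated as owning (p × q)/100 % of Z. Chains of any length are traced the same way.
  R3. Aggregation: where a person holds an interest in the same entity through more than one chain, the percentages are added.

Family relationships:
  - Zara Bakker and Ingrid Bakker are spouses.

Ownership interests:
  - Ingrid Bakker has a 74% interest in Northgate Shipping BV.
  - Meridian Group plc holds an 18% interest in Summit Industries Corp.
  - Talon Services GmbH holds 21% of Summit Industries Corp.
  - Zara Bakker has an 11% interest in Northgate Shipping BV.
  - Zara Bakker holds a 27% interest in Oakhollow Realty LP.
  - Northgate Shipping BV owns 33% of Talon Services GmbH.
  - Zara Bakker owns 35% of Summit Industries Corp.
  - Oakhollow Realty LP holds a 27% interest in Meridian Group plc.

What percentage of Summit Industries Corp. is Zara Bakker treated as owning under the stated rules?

By spousal attribution (R1), Zara Bakker is treated as also owning Ingrid Bakker's interest in Northgate Shipping BV, giving 11% + 74% = 85%.
Chain via Oakhollow Realty LP → Meridian Group plc (R2): 27% × 27% × 18% = 1.3122% of Summit Industries Corp.
Chain via Northgate Shipping BV → Talon Services GmbH (R2): 85% × 33% × 21% = 5.8905% of Summit Industries Corp.
Direct interest in Summit Industries Corp: 35%.
Aggregating (R3): 1.3122% + 5.8905% + 35% = 42.2027%.

42.2027%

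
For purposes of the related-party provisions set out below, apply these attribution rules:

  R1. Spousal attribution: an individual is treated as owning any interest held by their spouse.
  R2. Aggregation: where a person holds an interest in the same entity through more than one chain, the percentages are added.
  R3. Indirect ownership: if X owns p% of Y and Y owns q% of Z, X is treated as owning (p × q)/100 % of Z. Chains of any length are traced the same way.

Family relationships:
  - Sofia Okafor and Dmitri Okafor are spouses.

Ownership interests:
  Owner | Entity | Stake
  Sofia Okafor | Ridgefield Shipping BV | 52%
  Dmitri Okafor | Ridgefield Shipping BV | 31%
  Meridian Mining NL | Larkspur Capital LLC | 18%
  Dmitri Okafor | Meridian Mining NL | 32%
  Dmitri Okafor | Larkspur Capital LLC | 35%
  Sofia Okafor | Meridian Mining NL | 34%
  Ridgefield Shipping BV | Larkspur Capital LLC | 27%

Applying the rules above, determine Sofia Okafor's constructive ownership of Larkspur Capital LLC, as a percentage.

By spousal attribution (R1), Sofia Okafor is treated as also owning Dmitri Okafor's interest in Meridian Mining NL, giving 34% + 32% = 66%.
By spousal attribution (R1), Sofia Okafor is treated as also owning Dmitri Okafor's interest in Ridgefield Shipping BV, giving 52% + 31% = 83%.
By spousal attribution (R1), Sofia Okafor is treated as owning Dmitri Okafor's 35% interest in Larkspur Capital LLC.
Chain via Meridian Mining NL (R3): 66% × 18% = 11.88% of Larkspur Capital LLC.
Chain via Ridgefield Shipping BV (R3): 83% × 27% = 22.41% of Larkspur Capital LLC.
Direct interest in Larkspur Capital LLC: 35%.
Aggregating (R2): 11.88% + 22.41% + 35% = 69.29%.

69.29%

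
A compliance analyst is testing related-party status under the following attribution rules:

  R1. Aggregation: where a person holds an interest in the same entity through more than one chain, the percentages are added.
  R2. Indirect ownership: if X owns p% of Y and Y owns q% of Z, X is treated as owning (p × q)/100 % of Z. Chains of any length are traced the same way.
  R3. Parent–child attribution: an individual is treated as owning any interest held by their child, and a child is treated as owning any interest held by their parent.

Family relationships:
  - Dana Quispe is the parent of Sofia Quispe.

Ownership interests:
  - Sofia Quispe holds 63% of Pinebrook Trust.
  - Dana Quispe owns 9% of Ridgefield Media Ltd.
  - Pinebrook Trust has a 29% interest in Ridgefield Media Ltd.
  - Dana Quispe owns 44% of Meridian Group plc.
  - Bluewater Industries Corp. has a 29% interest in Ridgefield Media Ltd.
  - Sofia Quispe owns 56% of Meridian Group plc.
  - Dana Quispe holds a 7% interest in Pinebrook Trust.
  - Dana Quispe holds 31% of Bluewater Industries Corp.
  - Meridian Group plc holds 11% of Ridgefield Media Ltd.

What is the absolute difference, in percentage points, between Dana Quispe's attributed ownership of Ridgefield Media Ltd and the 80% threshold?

30.71

By parent–child attribution (R3), Dana Quispe is treated as also owning Sofia Quispe's interest in Meridian Group plc, giving 44% + 56% = 100%.
By parent–child attribution (R3), Dana Quispe is treated as also owning Sofia Quispe's interest in Pinebrook Trust, giving 7% + 63% = 70%.
Chain via Meridian Group plc (R2): 100% × 11% = 11% of Ridgefield Media Ltd.
Chain via Bluewater Industries Corp. (R2): 31% × 29% = 8.99% of Ridgefield Media Ltd.
Chain via Pinebrook Trust (R2): 70% × 29% = 20.3% of Ridgefield Media Ltd.
Direct interest in Ridgefield Media Ltd: 9%.
Aggregating (R1): 11% + 8.99% + 20.3% + 9% = 49.29%.
49.29% falls short of the 80% threshold by 30.71 percentage points.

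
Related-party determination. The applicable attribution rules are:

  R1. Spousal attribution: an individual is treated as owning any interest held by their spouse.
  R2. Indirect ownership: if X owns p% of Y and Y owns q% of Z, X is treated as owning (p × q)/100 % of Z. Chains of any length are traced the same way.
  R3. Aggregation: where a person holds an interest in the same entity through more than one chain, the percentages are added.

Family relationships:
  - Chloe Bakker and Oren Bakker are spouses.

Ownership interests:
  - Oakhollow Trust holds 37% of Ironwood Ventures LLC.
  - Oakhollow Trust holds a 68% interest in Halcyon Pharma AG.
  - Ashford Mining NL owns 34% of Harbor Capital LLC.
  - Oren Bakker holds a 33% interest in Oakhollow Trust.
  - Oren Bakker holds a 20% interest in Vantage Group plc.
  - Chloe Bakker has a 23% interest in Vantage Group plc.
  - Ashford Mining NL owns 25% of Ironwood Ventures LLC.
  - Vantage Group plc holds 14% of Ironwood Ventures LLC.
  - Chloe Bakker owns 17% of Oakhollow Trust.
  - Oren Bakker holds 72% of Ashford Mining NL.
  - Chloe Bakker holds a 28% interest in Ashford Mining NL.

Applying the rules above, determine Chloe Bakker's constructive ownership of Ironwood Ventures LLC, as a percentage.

By spousal attribution (R1), Chloe Bakker is treated as also owning Oren Bakker's interest in Oakhollow Trust, giving 17% + 33% = 50%.
By spousal attribution (R1), Chloe Bakker is treated as also owning Oren Bakker's interest in Vantage Group plc, giving 23% + 20% = 43%.
By spousal attribution (R1), Chloe Bakker is treated as also owning Oren Bakker's interest in Ashford Mining NL, giving 28% + 72% = 100%.
Chain via Oakhollow Trust (R2): 50% × 37% = 18.5% of Ironwood Ventures LLC.
Chain via Vantage Group plc (R2): 43% × 14% = 6.02% of Ironwood Ventures LLC.
Chain via Ashford Mining NL (R2): 100% × 25% = 25% of Ironwood Ventures LLC.
Aggregating (R3): 18.5% + 6.02% + 25% = 49.52%.

49.52%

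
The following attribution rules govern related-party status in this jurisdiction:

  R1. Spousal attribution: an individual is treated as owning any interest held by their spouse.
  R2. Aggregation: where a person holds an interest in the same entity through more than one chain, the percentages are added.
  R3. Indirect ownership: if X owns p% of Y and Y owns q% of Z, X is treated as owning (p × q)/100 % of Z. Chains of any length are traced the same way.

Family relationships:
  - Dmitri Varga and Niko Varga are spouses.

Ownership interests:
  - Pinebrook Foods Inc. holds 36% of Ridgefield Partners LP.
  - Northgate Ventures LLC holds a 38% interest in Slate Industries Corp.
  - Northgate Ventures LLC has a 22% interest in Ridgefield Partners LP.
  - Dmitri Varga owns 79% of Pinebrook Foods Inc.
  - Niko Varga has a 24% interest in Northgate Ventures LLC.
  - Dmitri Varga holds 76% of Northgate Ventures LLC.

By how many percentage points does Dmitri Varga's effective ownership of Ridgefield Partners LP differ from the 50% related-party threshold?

By spousal attribution (R1), Dmitri Varga is treated as also owning Niko Varga's interest in Northgate Ventures LLC, giving 76% + 24% = 100%.
Chain via Northgate Ventures LLC (R3): 100% × 22% = 22% of Ridgefield Partners LP.
Chain via Pinebrook Foods Inc. (R3): 79% × 36% = 28.44% of Ridgefield Partners LP.
Aggregating (R2): 22% + 28.44% = 50.44%.
50.44% exceeds the 50% threshold by 0.44 percentage points.

0.44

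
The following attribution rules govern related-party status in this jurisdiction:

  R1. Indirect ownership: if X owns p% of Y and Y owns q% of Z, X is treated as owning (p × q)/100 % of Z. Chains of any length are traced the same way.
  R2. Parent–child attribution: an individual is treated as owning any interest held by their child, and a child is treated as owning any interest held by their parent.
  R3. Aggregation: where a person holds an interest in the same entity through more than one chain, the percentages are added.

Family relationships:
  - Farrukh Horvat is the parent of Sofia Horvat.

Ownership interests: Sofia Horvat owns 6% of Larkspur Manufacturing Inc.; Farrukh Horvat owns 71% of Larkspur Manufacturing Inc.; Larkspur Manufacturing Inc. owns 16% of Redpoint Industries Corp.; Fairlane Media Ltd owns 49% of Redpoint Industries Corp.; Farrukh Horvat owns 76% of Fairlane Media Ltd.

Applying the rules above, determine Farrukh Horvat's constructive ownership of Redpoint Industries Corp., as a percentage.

By parent–child attribution (R2), Farrukh Horvat is treated as also owning Sofia Horvat's interest in Larkspur Manufacturing Inc, giving 71% + 6% = 77%.
Chain via Larkspur Manufacturing Inc. (R1): 77% × 16% = 12.32% of Redpoint Industries Corp.
Chain via Fairlane Media Ltd (R1): 76% × 49% = 37.24% of Redpoint Industries Corp.
Aggregating (R3): 12.32% + 37.24% = 49.56%.

49.56%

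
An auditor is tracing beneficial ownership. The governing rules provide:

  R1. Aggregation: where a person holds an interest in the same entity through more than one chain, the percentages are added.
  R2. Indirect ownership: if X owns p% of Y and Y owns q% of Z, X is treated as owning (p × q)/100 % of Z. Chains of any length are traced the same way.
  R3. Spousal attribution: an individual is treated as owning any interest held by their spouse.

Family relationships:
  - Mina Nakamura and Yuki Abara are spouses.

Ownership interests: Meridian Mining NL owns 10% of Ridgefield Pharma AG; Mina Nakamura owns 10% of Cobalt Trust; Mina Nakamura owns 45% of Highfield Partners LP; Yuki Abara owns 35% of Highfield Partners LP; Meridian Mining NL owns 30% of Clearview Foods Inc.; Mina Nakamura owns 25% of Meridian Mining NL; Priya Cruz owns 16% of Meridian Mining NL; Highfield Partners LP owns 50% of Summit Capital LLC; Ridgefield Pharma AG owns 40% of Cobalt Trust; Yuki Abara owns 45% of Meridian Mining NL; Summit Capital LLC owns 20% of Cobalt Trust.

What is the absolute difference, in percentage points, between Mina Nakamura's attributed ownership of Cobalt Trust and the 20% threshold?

0.8

By spousal attribution (R3), Mina Nakamura is treated as also owning Yuki Abara's interest in Meridian Mining NL, giving 25% + 45% = 70%.
By spousal attribution (R3), Mina Nakamura is treated as also owning Yuki Abara's interest in Highfield Partners LP, giving 45% + 35% = 80%.
Chain via Meridian Mining NL → Ridgefield Pharma AG (R2): 70% × 10% × 40% = 2.8% of Cobalt Trust.
Chain via Highfield Partners LP → Summit Capital LLC (R2): 80% × 50% × 20% = 8% of Cobalt Trust.
Direct interest in Cobalt Trust: 10%.
Aggregating (R1): 2.8% + 8% + 10% = 20.8%.
20.8% exceeds the 20% threshold by 0.8 percentage points.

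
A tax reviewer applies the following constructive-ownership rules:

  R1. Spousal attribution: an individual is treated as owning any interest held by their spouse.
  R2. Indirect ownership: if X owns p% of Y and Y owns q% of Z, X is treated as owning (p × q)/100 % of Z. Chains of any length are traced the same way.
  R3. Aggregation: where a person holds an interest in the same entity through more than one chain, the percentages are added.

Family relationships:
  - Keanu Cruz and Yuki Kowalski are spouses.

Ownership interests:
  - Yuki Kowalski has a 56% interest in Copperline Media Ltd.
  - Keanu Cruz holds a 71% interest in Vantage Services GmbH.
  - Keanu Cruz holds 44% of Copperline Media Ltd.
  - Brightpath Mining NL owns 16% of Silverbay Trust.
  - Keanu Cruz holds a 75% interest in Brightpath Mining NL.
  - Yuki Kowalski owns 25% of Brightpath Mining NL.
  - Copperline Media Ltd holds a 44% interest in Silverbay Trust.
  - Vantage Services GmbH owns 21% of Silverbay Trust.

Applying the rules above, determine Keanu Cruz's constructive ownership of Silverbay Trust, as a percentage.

74.91%

By spousal attribution (R1), Keanu Cruz is treated as also owning Yuki Kowalski's interest in Copperline Media Ltd, giving 44% + 56% = 100%.
By spousal attribution (R1), Keanu Cruz is treated as also owning Yuki Kowalski's interest in Brightpath Mining NL, giving 75% + 25% = 100%.
Chain via Vantage Services GmbH (R2): 71% × 21% = 14.91% of Silverbay Trust.
Chain via Copperline Media Ltd (R2): 100% × 44% = 44% of Silverbay Trust.
Chain via Brightpath Mining NL (R2): 100% × 16% = 16% of Silverbay Trust.
Aggregating (R3): 14.91% + 44% + 16% = 74.91%.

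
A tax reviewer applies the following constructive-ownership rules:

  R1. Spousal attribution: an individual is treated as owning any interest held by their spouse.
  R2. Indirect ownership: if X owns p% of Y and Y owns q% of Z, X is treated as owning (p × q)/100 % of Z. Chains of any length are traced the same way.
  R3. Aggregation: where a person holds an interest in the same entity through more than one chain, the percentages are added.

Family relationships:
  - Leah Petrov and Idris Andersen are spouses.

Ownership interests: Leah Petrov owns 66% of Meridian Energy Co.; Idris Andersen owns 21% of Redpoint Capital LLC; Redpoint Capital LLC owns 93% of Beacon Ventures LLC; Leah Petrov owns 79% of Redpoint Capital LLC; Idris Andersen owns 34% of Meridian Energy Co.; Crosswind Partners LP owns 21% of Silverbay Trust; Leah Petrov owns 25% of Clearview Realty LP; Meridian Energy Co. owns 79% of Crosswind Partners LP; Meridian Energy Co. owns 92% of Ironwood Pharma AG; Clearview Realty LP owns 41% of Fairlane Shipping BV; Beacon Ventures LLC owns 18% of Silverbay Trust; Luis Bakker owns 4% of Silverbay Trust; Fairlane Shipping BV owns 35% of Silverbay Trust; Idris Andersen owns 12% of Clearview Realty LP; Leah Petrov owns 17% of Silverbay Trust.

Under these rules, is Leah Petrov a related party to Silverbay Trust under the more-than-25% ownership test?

Yes

By spousal attribution (R1), Leah Petrov is treated as also owning Idris Andersen's interest in Meridian Energy Co, giving 66% + 34% = 100%.
By spousal attribution (R1), Leah Petrov is treated as also owning Idris Andersen's interest in Clearview Realty LP, giving 25% + 12% = 37%.
By spousal attribution (R1), Leah Petrov is treated as also owning Idris Andersen's interest in Redpoint Capital LLC, giving 79% + 21% = 100%.
Chain via Meridian Energy Co. → Crosswind Partners LP (R2): 100% × 79% × 21% = 16.59% of Silverbay Trust.
Chain via Clearview Realty LP → Fairlane Shipping BV (R2): 37% × 41% × 35% = 5.3095% of Silverbay Trust.
Chain via Redpoint Capital LLC → Beacon Ventures LLC (R2): 100% × 93% × 18% = 16.74% of Silverbay Trust.
Direct interest in Silverbay Trust: 17%.
Aggregating (R3): 16.59% + 5.3095% + 16.74% + 17% = 55.6395%.
55.6395% exceeds the 25% threshold, so Leah is a related party to Silverbay Trust.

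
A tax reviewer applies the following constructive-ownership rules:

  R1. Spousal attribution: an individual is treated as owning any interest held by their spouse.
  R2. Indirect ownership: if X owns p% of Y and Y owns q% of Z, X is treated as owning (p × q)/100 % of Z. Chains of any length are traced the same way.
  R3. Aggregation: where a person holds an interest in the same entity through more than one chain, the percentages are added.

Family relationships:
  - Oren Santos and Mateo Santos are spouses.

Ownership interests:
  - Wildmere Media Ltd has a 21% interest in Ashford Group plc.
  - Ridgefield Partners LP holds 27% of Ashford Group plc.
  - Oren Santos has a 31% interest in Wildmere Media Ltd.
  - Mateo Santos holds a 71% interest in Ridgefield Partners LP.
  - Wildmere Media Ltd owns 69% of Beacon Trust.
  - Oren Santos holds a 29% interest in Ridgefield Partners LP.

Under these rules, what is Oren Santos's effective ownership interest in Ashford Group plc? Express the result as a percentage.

33.51%

By spousal attribution (R1), Oren Santos is treated as also owning Mateo Santos's interest in Ridgefield Partners LP, giving 29% + 71% = 100%.
Chain via Wildmere Media Ltd (R2): 31% × 21% = 6.51% of Ashford Group plc.
Chain via Ridgefield Partners LP (R2): 100% × 27% = 27% of Ashford Group plc.
Aggregating (R3): 6.51% + 27% = 33.51%.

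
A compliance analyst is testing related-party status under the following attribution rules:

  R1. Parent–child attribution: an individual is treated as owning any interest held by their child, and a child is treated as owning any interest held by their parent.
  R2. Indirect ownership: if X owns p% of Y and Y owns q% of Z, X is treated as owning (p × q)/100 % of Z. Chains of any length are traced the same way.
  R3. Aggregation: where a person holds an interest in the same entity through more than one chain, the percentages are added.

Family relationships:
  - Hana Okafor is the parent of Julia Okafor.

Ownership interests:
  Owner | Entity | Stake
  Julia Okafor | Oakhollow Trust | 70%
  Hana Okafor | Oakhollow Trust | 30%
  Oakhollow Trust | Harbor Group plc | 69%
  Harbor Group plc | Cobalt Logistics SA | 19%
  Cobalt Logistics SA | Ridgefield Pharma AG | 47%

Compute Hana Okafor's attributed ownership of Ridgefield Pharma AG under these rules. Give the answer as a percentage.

By parent–child attribution (R1), Hana Okafor is treated as also owning Julia Okafor's interest in Oakhollow Trust, giving 30% + 70% = 100%.
Chain via Oakhollow Trust → Harbor Group plc → Cobalt Logistics SA (R2): 100% × 69% × 19% × 47% = 6.1617% of Ridgefield Pharma AG.

6.1617%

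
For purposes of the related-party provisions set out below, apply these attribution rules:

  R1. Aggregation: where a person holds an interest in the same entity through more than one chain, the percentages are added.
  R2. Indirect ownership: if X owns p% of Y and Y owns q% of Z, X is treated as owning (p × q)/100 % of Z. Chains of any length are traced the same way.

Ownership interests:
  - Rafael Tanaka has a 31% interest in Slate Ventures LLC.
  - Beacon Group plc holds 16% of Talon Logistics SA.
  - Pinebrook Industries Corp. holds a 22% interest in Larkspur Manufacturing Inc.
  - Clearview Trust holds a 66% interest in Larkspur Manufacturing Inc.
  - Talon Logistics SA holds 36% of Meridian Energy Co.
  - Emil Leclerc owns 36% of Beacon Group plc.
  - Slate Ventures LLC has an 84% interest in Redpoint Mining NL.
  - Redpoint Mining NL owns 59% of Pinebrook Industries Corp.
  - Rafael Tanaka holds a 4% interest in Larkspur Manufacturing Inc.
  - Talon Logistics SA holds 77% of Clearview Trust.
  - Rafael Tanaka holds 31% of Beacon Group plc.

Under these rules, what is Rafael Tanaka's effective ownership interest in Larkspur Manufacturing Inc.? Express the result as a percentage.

9.900664%

Chain via Beacon Group plc → Talon Logistics SA → Clearview Trust (R2): 31% × 16% × 77% × 66% = 2.520672% of Larkspur Manufacturing Inc.
Chain via Slate Ventures LLC → Redpoint Mining NL → Pinebrook Industries Corp. (R2): 31% × 84% × 59% × 22% = 3.379992% of Larkspur Manufacturing Inc.
Direct interest in Larkspur Manufacturing Inc: 4%.
Aggregating (R1): 2.520672% + 3.379992% + 4% = 9.900664%.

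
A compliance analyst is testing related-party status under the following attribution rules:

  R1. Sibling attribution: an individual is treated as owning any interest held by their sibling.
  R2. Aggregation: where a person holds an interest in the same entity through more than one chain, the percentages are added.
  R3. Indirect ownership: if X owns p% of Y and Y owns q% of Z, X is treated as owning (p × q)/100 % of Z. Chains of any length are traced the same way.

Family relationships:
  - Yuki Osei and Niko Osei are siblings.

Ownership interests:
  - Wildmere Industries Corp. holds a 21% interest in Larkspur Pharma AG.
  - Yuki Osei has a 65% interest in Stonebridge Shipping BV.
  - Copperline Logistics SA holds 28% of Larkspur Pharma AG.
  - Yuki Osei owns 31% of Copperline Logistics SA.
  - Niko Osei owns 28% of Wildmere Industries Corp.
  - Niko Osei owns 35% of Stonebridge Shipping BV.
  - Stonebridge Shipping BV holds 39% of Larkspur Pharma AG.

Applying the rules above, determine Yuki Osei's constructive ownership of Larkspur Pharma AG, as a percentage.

By sibling attribution (R1), Yuki Osei is treated as also owning Niko Osei's interest in Stonebridge Shipping BV, giving 65% + 35% = 100%.
By sibling attribution (R1), Yuki Osei is treated as owning Niko Osei's 28% interest in Wildmere Industries Corp.
Chain via Stonebridge Shipping BV (R3): 100% × 39% = 39% of Larkspur Pharma AG.
Chain via Copperline Logistics SA (R3): 31% × 28% = 8.68% of Larkspur Pharma AG.
Chain via Wildmere Industries Corp. (R3): 28% × 21% = 5.88% of Larkspur Pharma AG.
Aggregating (R2): 39% + 8.68% + 5.88% = 53.56%.

53.56%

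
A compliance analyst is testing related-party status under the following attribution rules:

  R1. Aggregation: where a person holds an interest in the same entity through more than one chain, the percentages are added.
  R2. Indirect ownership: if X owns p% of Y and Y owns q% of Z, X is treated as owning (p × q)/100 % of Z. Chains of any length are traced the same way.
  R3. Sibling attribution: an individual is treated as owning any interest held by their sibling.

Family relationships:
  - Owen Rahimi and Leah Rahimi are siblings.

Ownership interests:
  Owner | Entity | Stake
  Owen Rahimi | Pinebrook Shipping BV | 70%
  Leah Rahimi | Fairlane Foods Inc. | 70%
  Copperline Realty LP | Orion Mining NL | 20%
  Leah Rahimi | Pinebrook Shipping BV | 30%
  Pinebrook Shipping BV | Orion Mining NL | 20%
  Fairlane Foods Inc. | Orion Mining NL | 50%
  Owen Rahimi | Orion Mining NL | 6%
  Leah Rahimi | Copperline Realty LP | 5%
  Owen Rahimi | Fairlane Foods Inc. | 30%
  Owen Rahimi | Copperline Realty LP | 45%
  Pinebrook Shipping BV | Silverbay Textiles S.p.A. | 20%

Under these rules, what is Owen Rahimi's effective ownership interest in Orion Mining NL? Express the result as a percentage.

By sibling attribution (R3), Owen Rahimi is treated as also owning Leah Rahimi's interest in Copperline Realty LP, giving 45% + 5% = 50%.
By sibling attribution (R3), Owen Rahimi is treated as also owning Leah Rahimi's interest in Fairlane Foods Inc, giving 30% + 70% = 100%.
By sibling attribution (R3), Owen Rahimi is treated as also owning Leah Rahimi's interest in Pinebrook Shipping BV, giving 70% + 30% = 100%.
Chain via Copperline Realty LP (R2): 50% × 20% = 10% of Orion Mining NL.
Chain via Fairlane Foods Inc. (R2): 100% × 50% = 50% of Orion Mining NL.
Chain via Pinebrook Shipping BV (R2): 100% × 20% = 20% of Orion Mining NL.
Direct interest in Orion Mining NL: 6%.
Aggregating (R1): 10% + 50% + 20% + 6% = 86%.

86%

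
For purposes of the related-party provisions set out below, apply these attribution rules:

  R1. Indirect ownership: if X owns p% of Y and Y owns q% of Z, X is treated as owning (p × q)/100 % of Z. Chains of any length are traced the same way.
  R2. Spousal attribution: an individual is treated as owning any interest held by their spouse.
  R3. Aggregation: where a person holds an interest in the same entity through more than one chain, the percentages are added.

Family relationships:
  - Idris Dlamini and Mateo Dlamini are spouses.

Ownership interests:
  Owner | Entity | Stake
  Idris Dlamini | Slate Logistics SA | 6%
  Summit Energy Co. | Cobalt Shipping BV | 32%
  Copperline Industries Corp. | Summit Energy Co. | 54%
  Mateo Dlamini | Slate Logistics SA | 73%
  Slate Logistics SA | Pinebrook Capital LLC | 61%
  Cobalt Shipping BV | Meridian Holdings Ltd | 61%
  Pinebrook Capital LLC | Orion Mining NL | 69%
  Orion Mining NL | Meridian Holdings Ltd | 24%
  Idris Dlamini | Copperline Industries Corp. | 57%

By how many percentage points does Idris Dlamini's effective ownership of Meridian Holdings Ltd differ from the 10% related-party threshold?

3.98852

By spousal attribution (R2), Idris Dlamini is treated as also owning Mateo Dlamini's interest in Slate Logistics SA, giving 6% + 73% = 79%.
Chain via Copperline Industries Corp. → Summit Energy Co. → Cobalt Shipping BV (R1): 57% × 54% × 32% × 61% = 6.008256% of Meridian Holdings Ltd.
Chain via Slate Logistics SA → Pinebrook Capital LLC → Orion Mining NL (R1): 79% × 61% × 69% × 24% = 7.980264% of Meridian Holdings Ltd.
Aggregating (R3): 6.008256% + 7.980264% = 13.98852%.
13.98852% exceeds the 10% threshold by 3.98852 percentage points.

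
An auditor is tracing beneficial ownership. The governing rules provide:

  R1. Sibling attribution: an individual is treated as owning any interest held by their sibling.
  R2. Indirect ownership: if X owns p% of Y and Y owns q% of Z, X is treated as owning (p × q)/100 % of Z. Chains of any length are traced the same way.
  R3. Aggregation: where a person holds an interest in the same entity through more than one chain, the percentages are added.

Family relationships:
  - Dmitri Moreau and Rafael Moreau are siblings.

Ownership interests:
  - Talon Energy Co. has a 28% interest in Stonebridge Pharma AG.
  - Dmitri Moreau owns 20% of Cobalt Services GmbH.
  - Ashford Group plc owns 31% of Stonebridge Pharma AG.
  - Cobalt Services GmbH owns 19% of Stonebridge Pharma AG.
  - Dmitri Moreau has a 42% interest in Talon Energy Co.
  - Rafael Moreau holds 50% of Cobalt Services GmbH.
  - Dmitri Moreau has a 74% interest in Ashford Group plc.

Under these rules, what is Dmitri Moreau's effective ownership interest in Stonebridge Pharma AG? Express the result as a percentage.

By sibling attribution (R1), Dmitri Moreau is treated as also owning Rafael Moreau's interest in Cobalt Services GmbH, giving 20% + 50% = 70%.
Chain via Cobalt Services GmbH (R2): 70% × 19% = 13.3% of Stonebridge Pharma AG.
Chain via Talon Energy Co. (R2): 42% × 28% = 11.76% of Stonebridge Pharma AG.
Chain via Ashford Group plc (R2): 74% × 31% = 22.94% of Stonebridge Pharma AG.
Aggregating (R3): 13.3% + 11.76% + 22.94% = 48%.

48%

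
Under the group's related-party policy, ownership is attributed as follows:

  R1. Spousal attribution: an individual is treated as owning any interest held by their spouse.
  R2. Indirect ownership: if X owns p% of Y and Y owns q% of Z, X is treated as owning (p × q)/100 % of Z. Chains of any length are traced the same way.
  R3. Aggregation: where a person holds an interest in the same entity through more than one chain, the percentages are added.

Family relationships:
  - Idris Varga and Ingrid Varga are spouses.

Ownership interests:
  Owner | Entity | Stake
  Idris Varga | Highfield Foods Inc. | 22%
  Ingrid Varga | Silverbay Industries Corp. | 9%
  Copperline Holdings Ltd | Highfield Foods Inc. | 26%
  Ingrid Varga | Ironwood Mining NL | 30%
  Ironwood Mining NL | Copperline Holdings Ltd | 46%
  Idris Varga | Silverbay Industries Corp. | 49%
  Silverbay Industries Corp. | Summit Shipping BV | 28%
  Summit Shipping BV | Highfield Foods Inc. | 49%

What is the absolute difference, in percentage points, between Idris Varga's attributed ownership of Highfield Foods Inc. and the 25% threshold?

By spousal attribution (R1), Idris Varga is treated as also owning Ingrid Varga's interest in Silverbay Industries Corp, giving 49% + 9% = 58%.
By spousal attribution (R1), Idris Varga is treated as owning Ingrid Varga's 30% interest in Ironwood Mining NL.
Chain via Silverbay Industries Corp. → Summit Shipping BV (R2): 58% × 28% × 49% = 7.9576% of Highfield Foods Inc.
Direct interest in Highfield Foods Inc: 22%.
Chain via Ironwood Mining NL → Copperline Holdings Ltd (R2): 30% × 46% × 26% = 3.588% of Highfield Foods Inc.
Aggregating (R3): 7.9576% + 22% + 3.588% = 33.5456%.
33.5456% exceeds the 25% threshold by 8.5456 percentage points.

8.5456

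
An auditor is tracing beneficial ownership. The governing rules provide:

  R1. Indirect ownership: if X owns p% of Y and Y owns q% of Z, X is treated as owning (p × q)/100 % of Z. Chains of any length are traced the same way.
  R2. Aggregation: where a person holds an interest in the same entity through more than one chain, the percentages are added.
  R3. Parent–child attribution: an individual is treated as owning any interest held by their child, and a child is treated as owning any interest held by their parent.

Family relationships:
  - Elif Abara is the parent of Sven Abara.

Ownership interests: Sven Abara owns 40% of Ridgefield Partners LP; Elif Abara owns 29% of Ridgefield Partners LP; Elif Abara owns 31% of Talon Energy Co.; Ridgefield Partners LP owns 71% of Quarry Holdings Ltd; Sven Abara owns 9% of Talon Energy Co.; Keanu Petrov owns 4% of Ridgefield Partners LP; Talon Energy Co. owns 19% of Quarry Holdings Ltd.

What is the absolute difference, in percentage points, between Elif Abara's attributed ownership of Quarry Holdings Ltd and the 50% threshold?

By parent–child attribution (R3), Elif Abara is treated as also owning Sven Abara's interest in Ridgefield Partners LP, giving 29% + 40% = 69%.
By parent–child attribution (R3), Elif Abara is treated as also owning Sven Abara's interest in Talon Energy Co, giving 31% + 9% = 40%.
Chain via Ridgefield Partners LP (R1): 69% × 71% = 48.99% of Quarry Holdings Ltd.
Chain via Talon Energy Co. (R1): 40% × 19% = 7.6% of Quarry Holdings Ltd.
Aggregating (R2): 48.99% + 7.6% = 56.59%.
56.59% exceeds the 50% threshold by 6.59 percentage points.

6.59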